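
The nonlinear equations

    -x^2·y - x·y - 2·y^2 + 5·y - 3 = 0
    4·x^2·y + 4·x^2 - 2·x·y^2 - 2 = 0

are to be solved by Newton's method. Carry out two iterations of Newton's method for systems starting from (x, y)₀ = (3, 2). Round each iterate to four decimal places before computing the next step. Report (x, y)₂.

(1.1385, 0.9624)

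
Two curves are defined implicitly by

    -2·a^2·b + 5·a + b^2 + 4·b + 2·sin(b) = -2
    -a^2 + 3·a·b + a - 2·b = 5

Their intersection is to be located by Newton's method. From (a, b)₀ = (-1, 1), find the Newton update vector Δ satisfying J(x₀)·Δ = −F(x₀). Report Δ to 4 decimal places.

(0.6962, -1.5645)

At (-1, 1): F = (1.682942, -12.0000).
Jacobian J = [[-4·a·b + 5, -2·a^2 + 2·b + 2·cos(b) + 4], [-2·a + 3·b + 1, 3·a - 2]].
At the point, J = [[9.0000, 5.080605], [6.0000, -5.0000]] (det J = -75.483628).
Solving J·Δ = −F gives Δ = (0.6962, -1.5645).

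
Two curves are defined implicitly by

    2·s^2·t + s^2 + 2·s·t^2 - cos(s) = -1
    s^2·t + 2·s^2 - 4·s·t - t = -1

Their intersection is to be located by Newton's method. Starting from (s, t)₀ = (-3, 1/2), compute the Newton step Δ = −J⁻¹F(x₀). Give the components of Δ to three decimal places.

At (-3, 1/2): F = (18.48999, 29.000).
Jacobian J = [[4·s·t + 2·s + 2·t^2 + sin(s), 2·s^2 + 4·s·t], [2·s·t + 4·s - 4·t, s^2 - 4·s - 1]].
At the point, J = [[-11.64112, 12.000], [-17.000, 20.000]] (det J = -28.82240).
Solving J·Δ = −F gives Δ = (0.756, -0.807).

(0.756, -0.807)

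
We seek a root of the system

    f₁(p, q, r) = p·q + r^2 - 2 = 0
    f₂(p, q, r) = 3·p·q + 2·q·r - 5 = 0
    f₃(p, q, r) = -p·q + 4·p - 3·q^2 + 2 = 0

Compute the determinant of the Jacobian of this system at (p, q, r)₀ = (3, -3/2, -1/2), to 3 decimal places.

-5.500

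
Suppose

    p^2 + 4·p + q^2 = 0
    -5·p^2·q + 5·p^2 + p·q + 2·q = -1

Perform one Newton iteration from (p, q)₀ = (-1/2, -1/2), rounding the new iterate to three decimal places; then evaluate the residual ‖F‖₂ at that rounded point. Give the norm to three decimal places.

0.803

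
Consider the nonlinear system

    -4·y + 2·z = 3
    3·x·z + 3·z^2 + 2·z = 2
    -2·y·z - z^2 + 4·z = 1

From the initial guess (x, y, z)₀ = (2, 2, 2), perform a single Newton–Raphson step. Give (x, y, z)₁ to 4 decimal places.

(-3.4444, 0.4167, 2.3333)

At (2, 2, 2): F = (-7.0000, 26.0000, -5.0000).
Jacobian J = [[0, -4, 2], [3·z, 0, 3·x + 6·z + 2], [0, -2·z, -2·y - 2·z + 4]].
At the point, J = [[0.0000, -4.0000, 2.0000], [6.0000, 0.0000, 20.0000], [0.0000, -4.0000, -4.0000]] (det J = -144.0000).
Solving J·Δ = −F gives Δ = (-5.4444, -1.5833, 0.3333).
Then the next iterate is (x, y, z)₁ = (-3.4444, 0.4167, 2.3333).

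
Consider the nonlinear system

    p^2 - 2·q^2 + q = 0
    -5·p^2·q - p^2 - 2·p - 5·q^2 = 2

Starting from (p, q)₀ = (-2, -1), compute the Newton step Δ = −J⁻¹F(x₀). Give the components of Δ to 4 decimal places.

(0.5769, 0.2615)

At (-2, -1): F = (1.0000, 13.0000).
Jacobian J = [[2·p, -4·q + 1], [-10·p·q - 2·p - 2, -5·p^2 - 10·q]].
At the point, J = [[-4.0000, 5.0000], [-18.0000, -10.0000]] (det J = 130.0000).
Solving J·Δ = −F gives Δ = (0.5769, 0.2615).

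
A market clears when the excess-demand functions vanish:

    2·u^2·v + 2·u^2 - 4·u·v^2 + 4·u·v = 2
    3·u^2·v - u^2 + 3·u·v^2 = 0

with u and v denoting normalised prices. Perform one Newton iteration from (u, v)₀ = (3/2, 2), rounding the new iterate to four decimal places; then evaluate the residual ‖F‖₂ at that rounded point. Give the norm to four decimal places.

At (3/2, 2): F = (-0.5000, 29.2500).
Jacobian J = [[4·u·v + 4·u - 4·v^2 + 4·v, 2·u^2 - 8·u·v + 4·u], [6·u·v - 2·u + 3·v^2, 3·u^2 + 6·u·v]].
At the point, J = [[10.0000, -13.5000], [27.0000, 24.7500]] (det J = 612.0000).
Solving J·Δ = −F gives Δ = (-0.6250, -0.5000).
Then the next iterate is (u, v)₁ = (0.8750, 1.5000).
Re-evaluating at (0.8750, 1.5000): F = (-0.796875, 8.585938), so ‖F‖₂ = 8.6228.

8.6228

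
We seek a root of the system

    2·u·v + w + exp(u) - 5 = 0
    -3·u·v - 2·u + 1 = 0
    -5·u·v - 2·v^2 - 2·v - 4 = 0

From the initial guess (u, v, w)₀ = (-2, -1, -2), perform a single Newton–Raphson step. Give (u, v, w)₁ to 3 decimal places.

(2.000, -1.500, 6.323)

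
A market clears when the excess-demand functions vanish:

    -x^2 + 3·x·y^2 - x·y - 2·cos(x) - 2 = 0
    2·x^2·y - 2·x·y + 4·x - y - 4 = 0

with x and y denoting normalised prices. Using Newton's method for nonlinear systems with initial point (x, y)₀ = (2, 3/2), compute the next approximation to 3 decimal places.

At (2, 3/2): F = (5.33229, 8.500).
Jacobian J = [[-2·x + 3·y^2 - y + 2·sin(x), 6·x·y - x], [4·x·y - 2·y + 4, 2·x^2 - 2·x - 1]].
At the point, J = [[3.06859, 16.000], [13.000, 3.000]] (det J = -198.79422).
Solving J·Δ = −F gives Δ = (-0.604, -0.217).
Then the next iterate is (x, y)₁ = (1.396, 1.283).

(1.396, 1.283)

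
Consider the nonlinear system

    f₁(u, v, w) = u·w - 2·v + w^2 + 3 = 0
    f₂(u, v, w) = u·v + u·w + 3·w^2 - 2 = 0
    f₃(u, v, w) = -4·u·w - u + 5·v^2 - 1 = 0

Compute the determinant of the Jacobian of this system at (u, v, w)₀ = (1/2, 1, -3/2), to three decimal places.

J = [[w, -2, u + 2·w], [v + w, u, u + 6·w], [-4·w - 1, 10·v, -4·u]].
At the point, J = [[-1.500, -2.000, -2.500], [-0.500, 0.500, -8.500], [5.000, 10.000, -2.000]].
det J = -20.250.

-20.250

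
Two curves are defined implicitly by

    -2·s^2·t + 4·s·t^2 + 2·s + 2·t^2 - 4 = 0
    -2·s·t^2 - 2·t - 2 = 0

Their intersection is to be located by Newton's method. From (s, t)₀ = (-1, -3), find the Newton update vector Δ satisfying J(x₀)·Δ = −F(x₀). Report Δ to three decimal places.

(0.174, 1.348)

At (-1, -3): F = (-18.000, 22.000).
Jacobian J = [[-4·s·t + 4·t^2 + 2, -2·s^2 + 8·s·t + 4·t], [-2·t^2, -4·s·t - 2]].
At the point, J = [[26.000, 10.000], [-18.000, -14.000]] (det J = -184.000).
Solving J·Δ = −F gives Δ = (0.174, 1.348).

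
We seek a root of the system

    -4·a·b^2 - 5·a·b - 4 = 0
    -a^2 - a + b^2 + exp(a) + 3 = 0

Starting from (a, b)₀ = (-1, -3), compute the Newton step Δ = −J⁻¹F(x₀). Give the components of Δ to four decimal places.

(-0.8750, 1.8618)

At (-1, -3): F = (17.0000, 12.367879).
Jacobian J = [[-4·b^2 - 5·b, -8·a·b - 5·a], [-2·a + exp(a) - 1, 2·b]].
At the point, J = [[-21.0000, -19.0000], [1.367879, -6.0000]] (det J = 151.989709).
Solving J·Δ = −F gives Δ = (-0.8750, 1.8618).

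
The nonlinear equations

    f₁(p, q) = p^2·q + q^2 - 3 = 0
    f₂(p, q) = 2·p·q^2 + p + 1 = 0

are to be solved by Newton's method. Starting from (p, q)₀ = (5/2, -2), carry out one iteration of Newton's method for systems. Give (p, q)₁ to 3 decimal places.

At (5/2, -2): F = (-11.500, 23.500).
Jacobian J = [[2·p·q, p^2 + 2·q], [2·q^2 + 1, 4·p·q]].
At the point, J = [[-10.000, 2.250], [9.000, -20.000]] (det J = 179.750).
Solving J·Δ = −F gives Δ = (-0.985, 0.732).
Then the next iterate is (p, q)₁ = (1.515, -1.268).

(1.515, -1.268)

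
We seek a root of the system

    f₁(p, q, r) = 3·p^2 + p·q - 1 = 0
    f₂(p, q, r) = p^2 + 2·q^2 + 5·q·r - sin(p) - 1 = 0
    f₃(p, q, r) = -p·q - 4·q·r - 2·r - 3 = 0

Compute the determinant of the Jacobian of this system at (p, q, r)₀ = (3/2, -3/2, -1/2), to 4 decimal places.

-261.3256

J = [[6·p + q, p, 0], [2·p - cos(p), 4·q + 5·r, 5·q], [-q, -p - 4·r, -4·q - 2]].
At the point, J = [[7.5000, 1.5000, 0.0000], [2.929263, -8.5000, -7.5000], [1.5000, 0.5000, 4.0000]].
det J = -261.3256.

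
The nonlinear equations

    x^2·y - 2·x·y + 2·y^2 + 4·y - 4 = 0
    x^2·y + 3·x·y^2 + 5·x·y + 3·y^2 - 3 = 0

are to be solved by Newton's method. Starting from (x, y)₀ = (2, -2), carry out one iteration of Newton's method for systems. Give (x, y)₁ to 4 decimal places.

At (2, -2): F = (-4.0000, 5.0000).
Jacobian J = [[2·x·y - 2·y, x^2 - 2·x + 4·y + 4], [2·x·y + 3·y^2 + 5·y, x^2 + 6·x·y + 5·x + 6·y]].
At the point, J = [[-4.0000, -4.0000], [-6.0000, -22.0000]] (det J = 64.0000).
Solving J·Δ = −F gives Δ = (-1.6875, 0.6875).
Then the next iterate is (x, y)₁ = (0.3125, -1.3125).

(0.3125, -1.3125)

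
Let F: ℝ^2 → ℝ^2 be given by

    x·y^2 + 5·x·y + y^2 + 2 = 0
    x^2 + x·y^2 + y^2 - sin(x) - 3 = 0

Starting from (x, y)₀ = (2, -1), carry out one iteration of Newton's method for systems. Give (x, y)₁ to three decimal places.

(-5.552, -7.302)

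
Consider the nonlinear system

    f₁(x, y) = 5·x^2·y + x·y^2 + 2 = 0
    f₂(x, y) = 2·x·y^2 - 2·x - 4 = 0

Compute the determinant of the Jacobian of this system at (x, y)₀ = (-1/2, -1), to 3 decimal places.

12.000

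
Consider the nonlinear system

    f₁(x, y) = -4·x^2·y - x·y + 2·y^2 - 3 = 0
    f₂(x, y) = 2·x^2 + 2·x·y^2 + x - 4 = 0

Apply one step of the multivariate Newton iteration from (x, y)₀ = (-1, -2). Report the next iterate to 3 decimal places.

(-1.579, -0.263)

At (-1, -2): F = (11.000, -11.000).
Jacobian J = [[-8·x·y - y, -4·x^2 - x + 4·y], [4·x + 2·y^2 + 1, 4·x·y]].
At the point, J = [[-14.000, -11.000], [5.000, 8.000]] (det J = -57.000).
Solving J·Δ = −F gives Δ = (-0.579, 1.737).
Then the next iterate is (x, y)₁ = (-1.579, -0.263).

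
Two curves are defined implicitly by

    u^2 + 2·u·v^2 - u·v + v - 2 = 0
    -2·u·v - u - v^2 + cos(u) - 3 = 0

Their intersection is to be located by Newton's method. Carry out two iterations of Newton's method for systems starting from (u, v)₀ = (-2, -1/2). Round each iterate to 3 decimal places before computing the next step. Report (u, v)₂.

(-0.704, 0.871)

At (-2, -1/2): F = (-0.500, -3.66615).
Jacobian J = [[2·u + 2·v^2 - v, 4·u·v - u + 1], [-2·v - sin(u) - 1, -2·u - 2·v]].
At the point, J = [[-3.000, 7.000], [0.90930, 5.000]] (det J = -21.36508).
Solving J·Δ = −F gives Δ = (1.084, 0.536).
Then the next iterate is (u, v)₁ = (-0.916, 0.036).
Round to (-0.916, 0.036) and repeat: F = (-1.09434, -1.41035), J = [[-1.86541, 1.78410], [-0.27883, 1.760]].
Δ = (0.212, 0.835), so (u, v)₂ = (-0.704, 0.871).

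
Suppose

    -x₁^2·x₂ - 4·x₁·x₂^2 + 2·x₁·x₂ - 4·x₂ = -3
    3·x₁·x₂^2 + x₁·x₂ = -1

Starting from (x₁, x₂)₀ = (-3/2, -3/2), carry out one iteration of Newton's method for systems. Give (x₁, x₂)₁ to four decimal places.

(1.7247, -2.3379)

At (-3/2, -3/2): F = (30.3750, -6.8750).
Jacobian J = [[-2·x₁·x₂ - 4·x₂^2 + 2·x₂, -x₁^2 - 8·x₁·x₂ + 2·x₁ - 4], [3·x₂^2 + x₂, 6·x₁·x₂ + x₁]].
At the point, J = [[-16.5000, -27.2500], [5.2500, 12.0000]] (det J = -54.9375).
Solving J·Δ = −F gives Δ = (3.2247, -0.8379).
Then the next iterate is (x₁, x₂)₁ = (1.7247, -2.3379).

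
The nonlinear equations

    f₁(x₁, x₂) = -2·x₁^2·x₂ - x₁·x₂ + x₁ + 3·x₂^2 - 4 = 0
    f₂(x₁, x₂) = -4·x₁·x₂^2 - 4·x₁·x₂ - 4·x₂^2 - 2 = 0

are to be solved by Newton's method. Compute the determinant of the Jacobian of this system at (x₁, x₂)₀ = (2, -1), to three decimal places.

160.000

J = [[-4·x₁·x₂ - x₂ + 1, -2·x₁^2 - x₁ + 6·x₂], [-4·x₂^2 - 4·x₂, -8·x₁·x₂ - 4·x₁ - 8·x₂]].
At the point, J = [[10.000, -16.000], [0.000, 16.000]].
det J = 160.000.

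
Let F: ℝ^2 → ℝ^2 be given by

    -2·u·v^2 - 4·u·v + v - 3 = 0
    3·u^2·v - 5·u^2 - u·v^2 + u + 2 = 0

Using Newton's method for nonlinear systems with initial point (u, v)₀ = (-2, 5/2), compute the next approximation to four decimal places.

At (-2, 5/2): F = (44.5000, 22.5000).
Jacobian J = [[-2·v^2 - 4·v, -4·u·v - 4·u + 1], [6·u·v - 10·u - v^2 + 1, 3·u^2 - 2·u·v]].
At the point, J = [[-22.5000, 29.0000], [-15.2500, 22.0000]] (det J = -52.7500).
Solving J·Δ = −F gives Δ = (6.1896, 3.2678).
Then the next iterate is (u, v)₁ = (4.1896, 5.7678).

(4.1896, 5.7678)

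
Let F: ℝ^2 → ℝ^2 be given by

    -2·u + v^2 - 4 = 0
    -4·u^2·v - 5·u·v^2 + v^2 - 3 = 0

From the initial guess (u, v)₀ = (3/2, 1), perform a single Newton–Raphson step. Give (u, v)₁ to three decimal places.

(-0.667, 1.833)

At (3/2, 1): F = (-6.000, -18.500).
Jacobian J = [[-2, 2·v], [-8·u·v - 5·v^2, -4·u^2 - 10·u·v + 2·v]].
At the point, J = [[-2.000, 2.000], [-17.000, -22.000]] (det J = 78.000).
Solving J·Δ = −F gives Δ = (-2.167, 0.833).
Then the next iterate is (u, v)₁ = (-0.667, 1.833).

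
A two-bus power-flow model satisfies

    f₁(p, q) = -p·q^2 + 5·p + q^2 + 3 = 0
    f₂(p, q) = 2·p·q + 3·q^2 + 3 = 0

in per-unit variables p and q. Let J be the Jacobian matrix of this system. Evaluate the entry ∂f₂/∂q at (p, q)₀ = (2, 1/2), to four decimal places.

∂f₂/∂q = 2·p + 6·q.
At (2, 1/2) this is 7.0000.

7.0000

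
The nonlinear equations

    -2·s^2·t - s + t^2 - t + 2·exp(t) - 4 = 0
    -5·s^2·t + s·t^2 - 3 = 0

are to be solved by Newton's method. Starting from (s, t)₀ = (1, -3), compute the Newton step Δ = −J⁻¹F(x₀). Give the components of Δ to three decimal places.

(-0.189, 1.238)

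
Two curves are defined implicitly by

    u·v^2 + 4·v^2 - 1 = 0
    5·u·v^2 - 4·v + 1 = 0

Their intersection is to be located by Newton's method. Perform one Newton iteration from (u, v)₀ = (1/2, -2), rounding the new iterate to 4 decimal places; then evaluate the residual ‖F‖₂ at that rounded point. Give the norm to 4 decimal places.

At (1/2, -2): F = (17.0000, 19.0000).
Jacobian J = [[v^2, 2·u·v + 8·v], [5·v^2, 10·u·v - 4]].
At the point, J = [[4.0000, -18.0000], [20.0000, -14.0000]] (det J = 304.0000).
Solving J·Δ = −F gives Δ = (-0.3421, 0.8684).
Then the next iterate is (u, v)₁ = (0.1579, -1.1316).
Re-evaluating at (0.1579, -1.1316): F = (4.324268, 6.537369), so ‖F‖₂ = 7.8381.

7.8381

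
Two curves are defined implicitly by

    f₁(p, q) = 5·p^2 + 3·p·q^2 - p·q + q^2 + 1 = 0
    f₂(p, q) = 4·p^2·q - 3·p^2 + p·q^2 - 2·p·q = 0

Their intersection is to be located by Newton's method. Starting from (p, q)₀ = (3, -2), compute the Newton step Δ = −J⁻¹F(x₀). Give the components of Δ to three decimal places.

(-0.922, 1.196)

At (3, -2): F = (92.000, -75.000).
Jacobian J = [[10·p + 3·q^2 - q, 6·p·q - p + 2·q], [8·p·q - 6·p + q^2 - 2·q, 4·p^2 + 2·p·q - 2·p]].
At the point, J = [[44.000, -43.000], [-58.000, 18.000]] (det J = -1702.000).
Solving J·Δ = −F gives Δ = (-0.922, 1.196).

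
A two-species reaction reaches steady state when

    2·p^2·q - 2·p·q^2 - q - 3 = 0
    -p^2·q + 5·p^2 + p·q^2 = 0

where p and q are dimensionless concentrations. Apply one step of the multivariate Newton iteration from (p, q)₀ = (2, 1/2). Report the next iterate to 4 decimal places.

At (2, 1/2): F = (-0.5000, 18.5000).
Jacobian J = [[4·p·q - 2·q^2, 2·p^2 - 4·p·q - 1], [-2·p·q + 10·p + q^2, -p^2 + 2·p·q]].
At the point, J = [[3.5000, 3.0000], [18.2500, -2.0000]] (det J = -61.7500).
Solving J·Δ = −F gives Δ = (-0.8826, 1.1964).
Then the next iterate is (p, q)₁ = (1.1174, 1.6964).

(1.1174, 1.6964)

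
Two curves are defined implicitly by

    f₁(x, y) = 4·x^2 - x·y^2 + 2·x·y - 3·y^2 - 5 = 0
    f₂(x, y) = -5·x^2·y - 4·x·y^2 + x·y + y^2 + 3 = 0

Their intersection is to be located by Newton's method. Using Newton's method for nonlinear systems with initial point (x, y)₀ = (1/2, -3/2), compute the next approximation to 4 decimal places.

At (1/2, -3/2): F = (-13.3750, 1.8750).
Jacobian J = [[8·x - y^2 + 2·y, -2·x·y + 2·x - 6·y], [-10·x·y - 4·y^2 + y, -5·x^2 - 8·x·y + x + 2·y]].
At the point, J = [[-1.2500, 11.5000], [-3.0000, 2.2500]] (det J = 31.6875).
Solving J·Δ = −F gives Δ = (1.6302, 1.3402).
Then the next iterate is (x, y)₁ = (2.1302, -0.1598).

(2.1302, -0.1598)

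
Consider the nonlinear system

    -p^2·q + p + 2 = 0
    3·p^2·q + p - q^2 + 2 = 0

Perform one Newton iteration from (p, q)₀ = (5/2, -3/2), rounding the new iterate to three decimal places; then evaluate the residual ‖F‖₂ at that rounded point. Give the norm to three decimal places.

8.504

At (5/2, -3/2): F = (13.875, -25.875).
Jacobian J = [[-2·p·q + 1, -p^2], [6·p·q + 1, 3·p^2 - 2·q]].
At the point, J = [[8.500, -6.250], [-21.500, 21.750]] (det J = 50.500).
Solving J·Δ = −F gives Δ = (-2.774, -1.552).
Then the next iterate is (p, q)₁ = (-0.274, -3.052).
Re-evaluating at (-0.274, -3.052): F = (1.95513, -8.27610), so ‖F‖₂ = 8.504.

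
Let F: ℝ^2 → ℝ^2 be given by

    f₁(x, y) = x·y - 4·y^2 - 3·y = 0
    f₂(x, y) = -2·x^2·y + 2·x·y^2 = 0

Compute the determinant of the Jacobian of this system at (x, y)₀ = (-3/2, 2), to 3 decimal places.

377.000

J = [[y, x - 8·y - 3], [-4·x·y + 2·y^2, -2·x^2 + 4·x·y]].
At the point, J = [[2.000, -20.500], [20.000, -16.500]].
det J = 377.000.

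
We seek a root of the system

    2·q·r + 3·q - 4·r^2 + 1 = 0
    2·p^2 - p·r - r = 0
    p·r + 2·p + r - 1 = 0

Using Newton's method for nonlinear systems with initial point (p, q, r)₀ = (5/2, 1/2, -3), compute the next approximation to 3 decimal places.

(1.125, 0.536, -1.536)

At (5/2, 1/2, -3): F = (-36.500, 23.000, -6.500).
Jacobian J = [[0, 2·r + 3, 2·q - 8·r], [4·p - r, 0, -p - 1], [r + 2, 0, p + 1]].
At the point, J = [[0.000, -3.000, 25.000], [13.000, 0.000, -3.500], [-1.000, 0.000, 3.500]] (det J = 126.000).
Solving J·Δ = −F gives Δ = (-1.375, 0.036, 1.464).
Then the next iterate is (p, q, r)₁ = (1.125, 0.536, -1.536).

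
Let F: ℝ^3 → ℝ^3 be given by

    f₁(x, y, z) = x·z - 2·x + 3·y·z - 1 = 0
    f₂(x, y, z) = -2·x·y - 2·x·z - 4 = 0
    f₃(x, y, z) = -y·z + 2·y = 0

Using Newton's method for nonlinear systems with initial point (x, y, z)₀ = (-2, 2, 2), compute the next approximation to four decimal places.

At (-2, 2, 2): F = (11.0000, 12.0000, 0.0000).
Jacobian J = [[z - 2, 3·z, x + 3·y], [-2·y - 2·z, -2·x, -2·x], [0, -z + 2, -y]].
At the point, J = [[0.0000, 6.0000, 4.0000], [-8.0000, 4.0000, 4.0000], [0.0000, 0.0000, -2.0000]] (det J = -96.0000).
Solving J·Δ = −F gives Δ = (0.5833, -1.8333, 0.0000).
Then the next iterate is (x, y, z)₁ = (-1.4167, 0.1667, 2.0000).

(-1.4167, 0.1667, 2.0000)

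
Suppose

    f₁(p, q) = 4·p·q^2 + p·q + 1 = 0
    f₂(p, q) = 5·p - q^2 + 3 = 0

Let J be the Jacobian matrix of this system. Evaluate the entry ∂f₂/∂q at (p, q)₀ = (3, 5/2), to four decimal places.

-5.0000

∂f₂/∂q = -2·q.
At (3, 5/2) this is -5.0000.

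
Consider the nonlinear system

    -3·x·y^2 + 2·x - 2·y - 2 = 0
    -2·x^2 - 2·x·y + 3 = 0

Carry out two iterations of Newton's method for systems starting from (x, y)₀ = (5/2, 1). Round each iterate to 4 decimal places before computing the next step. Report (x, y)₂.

At (5/2, 1): F = (-6.5000, -14.5000).
Jacobian J = [[-3·y^2 + 2, -6·x·y - 2], [-4·x - 2·y, -2·x]].
At the point, J = [[-1.0000, -17.0000], [-12.0000, -5.0000]] (det J = -199.0000).
Solving J·Δ = −F gives Δ = (-1.0754, -0.3191).
Then the next iterate is (x, y)₁ = (1.4246, 0.6809).
Round to (1.4246, 0.6809) and repeat: F = (-2.494040, -2.998991), J = [[0.609126, -7.820061], [-7.0602, -2.8492]].
Δ = (-0.2870, -0.3413), so (x, y)₂ = (1.1376, 0.3396).

(1.1376, 0.3396)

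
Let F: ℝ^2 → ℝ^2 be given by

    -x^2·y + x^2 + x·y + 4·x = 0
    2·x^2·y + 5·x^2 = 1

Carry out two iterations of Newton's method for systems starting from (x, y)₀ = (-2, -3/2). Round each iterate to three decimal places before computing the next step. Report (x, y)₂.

(-0.916, -1.712)

At (-2, -3/2): F = (5.000, 7.000).
Jacobian J = [[-2·x·y + 2·x + y + 4, -x^2 + x], [4·x·y + 10·x, 2·x^2]].
At the point, J = [[-7.500, -6.000], [-8.000, 8.000]] (det J = -108.000).
Solving J·Δ = −F gives Δ = (0.759, -0.116).
Then the next iterate is (x, y)₁ = (-1.241, -1.616).
Round to (-1.241, -1.616) and repeat: F = (1.07031, 1.72286), J = [[-4.10891, -2.78108], [-4.38818, 3.08016]].
Δ = (0.325, -0.096), so (x, y)₂ = (-0.916, -1.712).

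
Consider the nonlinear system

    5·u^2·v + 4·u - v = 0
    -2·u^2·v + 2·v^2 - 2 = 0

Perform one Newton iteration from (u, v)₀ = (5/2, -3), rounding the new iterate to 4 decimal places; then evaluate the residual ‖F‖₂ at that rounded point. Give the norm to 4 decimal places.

23.2204

At (5/2, -3): F = (-80.7500, 53.5000).
Jacobian J = [[10·u·v + 4, 5·u^2 - 1], [-4·u·v, -2·u^2 + 4·v]].
At the point, J = [[-71.0000, 30.2500], [30.0000, -24.5000]] (det J = 832.0000).
Solving J·Δ = −F gives Δ = (-0.4327, 1.6538).
Then the next iterate is (u, v)₁ = (2.0673, -1.3462).
Re-evaluating at (2.0673, -1.3462): F = (-19.151072, 13.131098), so ‖F‖₂ = 23.2204.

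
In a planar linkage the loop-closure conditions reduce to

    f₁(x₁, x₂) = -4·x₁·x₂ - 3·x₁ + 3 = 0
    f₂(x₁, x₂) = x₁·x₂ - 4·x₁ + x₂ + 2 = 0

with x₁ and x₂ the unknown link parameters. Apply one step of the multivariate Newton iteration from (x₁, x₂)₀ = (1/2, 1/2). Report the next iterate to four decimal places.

At (1/2, 1/2): F = (0.5000, 0.7500).
Jacobian J = [[-4·x₂ - 3, -4·x₁], [x₂ - 4, x₁ + 1]].
At the point, J = [[-5.0000, -2.0000], [-3.5000, 1.5000]] (det J = -14.5000).
Solving J·Δ = −F gives Δ = (0.1552, -0.1379).
Then the next iterate is (x₁, x₂)₁ = (0.6552, 0.3621).

(0.6552, 0.3621)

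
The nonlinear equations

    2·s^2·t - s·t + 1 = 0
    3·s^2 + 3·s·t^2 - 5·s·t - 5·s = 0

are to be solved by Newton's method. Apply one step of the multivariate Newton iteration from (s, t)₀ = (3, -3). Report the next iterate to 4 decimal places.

At (3, -3): F = (-44.0000, 138.0000).
Jacobian J = [[4·s·t - t, 2·s^2 - s], [6·s + 3·t^2 - 5·t - 5, 6·s·t - 5·s]].
At the point, J = [[-33.0000, 15.0000], [55.0000, -69.0000]] (det J = 1452.0000).
Solving J·Δ = −F gives Δ = (-0.6653, 1.4697).
Then the next iterate is (s, t)₁ = (2.3347, -1.5303).

(2.3347, -1.5303)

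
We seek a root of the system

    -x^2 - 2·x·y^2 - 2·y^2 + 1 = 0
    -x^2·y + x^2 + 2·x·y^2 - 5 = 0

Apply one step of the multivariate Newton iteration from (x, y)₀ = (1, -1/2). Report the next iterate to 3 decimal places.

At (1, -1/2): F = (-1.000, -3.000).
Jacobian J = [[-2·x - 2·y^2, -4·x·y - 4·y], [-2·x·y + 2·x + 2·y^2, -x^2 + 4·x·y]].
At the point, J = [[-2.500, 4.000], [3.500, -3.000]] (det J = -6.500).
Solving J·Δ = −F gives Δ = (2.308, 1.692).
Then the next iterate is (x, y)₁ = (3.308, 1.192).

(3.308, 1.192)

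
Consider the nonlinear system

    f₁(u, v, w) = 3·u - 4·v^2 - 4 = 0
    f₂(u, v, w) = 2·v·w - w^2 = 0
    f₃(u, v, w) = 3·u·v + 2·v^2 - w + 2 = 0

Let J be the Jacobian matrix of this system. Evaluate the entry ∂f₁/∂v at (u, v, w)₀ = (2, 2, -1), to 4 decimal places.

-16.0000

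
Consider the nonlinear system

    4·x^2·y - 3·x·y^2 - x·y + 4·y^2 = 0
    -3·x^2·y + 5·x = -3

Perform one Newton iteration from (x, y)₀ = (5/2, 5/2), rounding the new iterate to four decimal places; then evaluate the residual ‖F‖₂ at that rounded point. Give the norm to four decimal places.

18.2956

At (5/2, 5/2): F = (34.3750, -31.3750).
Jacobian J = [[8·x·y - 3·y^2 - y, 4·x^2 - 6·x·y - x + 8·y], [-6·x·y + 5, -3·x^2]].
At the point, J = [[28.7500, 5.0000], [-32.5000, -18.7500]] (det J = -376.5625).
Solving J·Δ = −F gives Δ = (-1.2950, 0.5714).
Then the next iterate is (x, y)₁ = (1.2050, 3.0714).
Re-evaluating at (1.2050, 3.0714): F = (17.769858, -4.354249), so ‖F‖₂ = 18.2956.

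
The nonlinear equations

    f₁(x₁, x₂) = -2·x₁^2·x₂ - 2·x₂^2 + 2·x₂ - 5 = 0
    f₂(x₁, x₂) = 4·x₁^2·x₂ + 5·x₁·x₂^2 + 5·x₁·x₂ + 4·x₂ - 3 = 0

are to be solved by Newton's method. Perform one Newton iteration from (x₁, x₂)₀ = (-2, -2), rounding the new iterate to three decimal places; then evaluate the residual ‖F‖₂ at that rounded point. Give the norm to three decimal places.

At (-2, -2): F = (-1.000, -63.000).
Jacobian J = [[-4·x₁·x₂, -2·x₁^2 - 4·x₂ + 2], [8·x₁·x₂ + 5·x₂^2 + 5·x₂, 4·x₁^2 + 10·x₁·x₂ + 5·x₁ + 4]].
At the point, J = [[-16.000, 2.000], [42.000, 50.000]] (det J = -884.000).
Solving J·Δ = −F gives Δ = (0.086, 1.188).
Then the next iterate is (x₁, x₂)₁ = (-1.914, -0.812).
Re-evaluating at (-1.914, -0.812): F = (-1.99333, -16.68579), so ‖F‖₂ = 16.804.

16.804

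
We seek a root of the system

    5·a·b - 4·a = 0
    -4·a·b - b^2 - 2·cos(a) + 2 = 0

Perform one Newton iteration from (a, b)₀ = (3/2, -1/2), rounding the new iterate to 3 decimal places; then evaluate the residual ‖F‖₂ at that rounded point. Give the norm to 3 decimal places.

At (3/2, -1/2): F = (-9.750, 4.60853).
Jacobian J = [[5·b - 4, 5·a], [-4·b + 2·sin(a), -4·a - 2·b]].
At the point, J = [[-6.500, 7.500], [3.99499, -5.000]] (det J = 2.53758).
Solving J·Δ = −F gives Δ = (-5.590, -3.545).
Then the next iterate is (a, b)₁ = (-4.090, -4.045).
Re-evaluating at (-4.090, -4.045): F = (99.08025, -79.37227), so ‖F‖₂ = 126.952.

126.952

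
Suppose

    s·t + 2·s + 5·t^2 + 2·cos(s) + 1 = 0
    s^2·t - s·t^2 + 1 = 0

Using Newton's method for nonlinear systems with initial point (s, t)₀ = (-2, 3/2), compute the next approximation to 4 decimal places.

(-1.3435, 0.8916)

At (-2, 3/2): F = (4.417706, 11.5000).
Jacobian J = [[t - 2·sin(s) + 2, s + 10·t], [2·s·t - t^2, s^2 - 2·s·t]].
At the point, J = [[5.318595, 13.0000], [-8.2500, 10.0000]] (det J = 160.435949).
Solving J·Δ = −F gives Δ = (0.6565, -0.6084).
Then the next iterate is (s, t)₁ = (-1.3435, 0.8916).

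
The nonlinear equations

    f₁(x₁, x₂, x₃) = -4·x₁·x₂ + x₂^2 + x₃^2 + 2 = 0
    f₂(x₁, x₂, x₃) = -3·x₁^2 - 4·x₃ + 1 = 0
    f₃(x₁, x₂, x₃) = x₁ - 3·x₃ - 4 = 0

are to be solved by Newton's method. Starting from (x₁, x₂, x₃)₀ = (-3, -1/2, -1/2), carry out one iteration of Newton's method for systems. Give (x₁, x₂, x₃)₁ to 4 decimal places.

(-2.0000, -0.5000, -2.0000)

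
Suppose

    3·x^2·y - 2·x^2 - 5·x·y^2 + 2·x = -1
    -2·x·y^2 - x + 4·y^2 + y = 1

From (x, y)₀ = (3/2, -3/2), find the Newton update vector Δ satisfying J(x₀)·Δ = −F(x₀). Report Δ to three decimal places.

At (3/2, -3/2): F = (-27.500, -1.750).
Jacobian J = [[6·x·y - 4·x - 5·y^2 + 2, 3·x^2 - 10·x·y], [-2·y^2 - 1, -4·x·y + 8·y + 1]].
At the point, J = [[-28.750, 29.250], [-5.500, -2.000]] (det J = 218.375).
Solving J·Δ = −F gives Δ = (-0.486, 0.462).

(-0.486, 0.462)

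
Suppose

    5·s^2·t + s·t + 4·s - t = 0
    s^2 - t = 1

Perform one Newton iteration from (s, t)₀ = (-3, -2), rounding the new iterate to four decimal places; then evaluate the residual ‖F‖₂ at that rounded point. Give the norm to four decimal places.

At (-3, -2): F = (-94.0000, 10.0000).
Jacobian J = [[10·s·t + t + 4, 5·s^2 + s - 1], [2·s, -1]].
At the point, J = [[62.0000, 41.0000], [-6.0000, -1.0000]] (det J = 184.0000).
Solving J·Δ = −F gives Δ = (1.7174, -0.3043).
Then the next iterate is (s, t)₁ = (-1.2826, -2.3043).
Re-evaluating at (-1.2826, -2.3043): F = (-18.824195, 2.949363), so ‖F‖₂ = 19.0538.

19.0538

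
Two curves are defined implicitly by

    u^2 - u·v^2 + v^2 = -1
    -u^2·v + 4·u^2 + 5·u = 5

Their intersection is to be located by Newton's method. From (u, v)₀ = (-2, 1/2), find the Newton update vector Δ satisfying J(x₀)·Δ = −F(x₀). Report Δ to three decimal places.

At (-2, 1/2): F = (5.750, -1.000).
Jacobian J = [[2·u - v^2, -2·u·v + 2·v], [-2·u·v + 8·u + 5, -u^2]].
At the point, J = [[-4.250, 3.000], [-9.000, -4.000]] (det J = 44.000).
Solving J·Δ = −F gives Δ = (0.455, -1.273).

(0.455, -1.273)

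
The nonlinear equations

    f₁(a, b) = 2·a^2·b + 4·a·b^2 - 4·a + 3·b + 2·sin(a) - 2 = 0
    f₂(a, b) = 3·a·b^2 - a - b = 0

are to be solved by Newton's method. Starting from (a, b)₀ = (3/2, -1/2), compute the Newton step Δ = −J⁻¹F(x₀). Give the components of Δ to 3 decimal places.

At (3/2, -1/2): F = (-8.25501, 0.125).
Jacobian J = [[4·a·b + 4·b^2 + 2·cos(a) - 4, 2·a^2 + 8·a·b + 3], [3·b^2 - 1, 6·a·b - 1]].
At the point, J = [[-5.85853, 1.500], [-0.250, -5.500]] (det J = 32.59689).
Solving J·Δ = −F gives Δ = (-1.387, 0.086).

(-1.387, 0.086)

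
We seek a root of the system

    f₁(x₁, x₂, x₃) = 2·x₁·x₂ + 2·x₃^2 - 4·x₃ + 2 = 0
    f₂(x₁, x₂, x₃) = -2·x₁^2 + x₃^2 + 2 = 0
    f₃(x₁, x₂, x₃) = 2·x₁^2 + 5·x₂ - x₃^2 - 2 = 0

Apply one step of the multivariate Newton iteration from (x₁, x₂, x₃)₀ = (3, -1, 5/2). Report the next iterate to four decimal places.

(1.6935, 0.0000, 1.3145)

At (3, -1, 5/2): F = (-1.5000, -9.7500, 4.7500).
Jacobian J = [[2·x₂, 2·x₁, 4·x₃ - 4], [-4·x₁, 0, 2·x₃], [4·x₁, 5, -2·x₃]].
At the point, J = [[-2.0000, 6.0000, 6.0000], [-12.0000, 0.0000, 5.0000], [12.0000, 5.0000, -5.0000]] (det J = -310.0000).
Solving J·Δ = −F gives Δ = (-1.3065, 1.0000, -1.1855).
Then the next iterate is (x₁, x₂, x₃)₁ = (1.6935, 0.0000, 1.3145).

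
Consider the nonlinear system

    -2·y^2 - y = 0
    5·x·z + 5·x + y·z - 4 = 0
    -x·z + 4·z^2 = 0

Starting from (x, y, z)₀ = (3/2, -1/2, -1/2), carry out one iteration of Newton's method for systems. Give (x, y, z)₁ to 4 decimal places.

(0.7899, -0.5000, -0.2464)

At (3/2, -1/2, -1/2): F = (0.0000, 0.0000, 1.7500).
Jacobian J = [[0, -4·y - 1, 0], [5·z + 5, z, 5·x + y], [-z, 0, -x + 8·z]].
At the point, J = [[0.0000, 1.0000, 0.0000], [2.5000, -0.5000, 7.0000], [0.5000, 0.0000, -5.5000]] (det J = 17.2500).
Solving J·Δ = −F gives Δ = (-0.7101, 0.0000, 0.2536).
Then the next iterate is (x, y, z)₁ = (0.7899, -0.5000, -0.2464).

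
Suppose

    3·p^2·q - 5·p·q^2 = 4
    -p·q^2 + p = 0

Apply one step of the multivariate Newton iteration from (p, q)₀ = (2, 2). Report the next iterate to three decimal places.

At (2, 2): F = (-20.000, -6.000).
Jacobian J = [[6·p·q - 5·q^2, 3·p^2 - 10·p·q], [-q^2 + 1, -2·p·q]].
At the point, J = [[4.000, -28.000], [-3.000, -8.000]] (det J = -116.000).
Solving J·Δ = −F gives Δ = (-0.069, -0.724).
Then the next iterate is (p, q)₁ = (1.931, 1.276).

(1.931, 1.276)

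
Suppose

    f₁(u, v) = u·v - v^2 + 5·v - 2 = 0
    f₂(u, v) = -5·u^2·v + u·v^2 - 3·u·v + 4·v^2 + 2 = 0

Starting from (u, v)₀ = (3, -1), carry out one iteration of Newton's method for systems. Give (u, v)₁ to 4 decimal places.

(3.4338, 0.1434)

At (3, -1): F = (-11.0000, 63.0000).
Jacobian J = [[v, u - 2·v + 5], [-10·u·v + v^2 - 3·v, -5·u^2 + 2·u·v - 3·u + 8·v]].
At the point, J = [[-1.0000, 10.0000], [34.0000, -68.0000]] (det J = -272.0000).
Solving J·Δ = −F gives Δ = (0.4338, 1.1434).
Then the next iterate is (u, v)₁ = (3.4338, 0.1434).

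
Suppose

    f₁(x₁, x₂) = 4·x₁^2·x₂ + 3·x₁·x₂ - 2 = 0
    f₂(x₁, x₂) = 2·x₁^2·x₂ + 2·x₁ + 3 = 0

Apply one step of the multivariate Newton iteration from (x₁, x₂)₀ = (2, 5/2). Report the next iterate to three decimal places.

(0.365, 3.620)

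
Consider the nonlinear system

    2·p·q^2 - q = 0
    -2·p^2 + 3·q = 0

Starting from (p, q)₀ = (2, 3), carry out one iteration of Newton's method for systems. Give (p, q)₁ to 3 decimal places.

At (2, 3): F = (33.000, 1.000).
Jacobian J = [[2·q^2, 4·p·q - 1], [-4·p, 3]].
At the point, J = [[18.000, 23.000], [-8.000, 3.000]] (det J = 238.000).
Solving J·Δ = −F gives Δ = (-0.319, -1.185).
Then the next iterate is (p, q)₁ = (1.681, 1.815).

(1.681, 1.815)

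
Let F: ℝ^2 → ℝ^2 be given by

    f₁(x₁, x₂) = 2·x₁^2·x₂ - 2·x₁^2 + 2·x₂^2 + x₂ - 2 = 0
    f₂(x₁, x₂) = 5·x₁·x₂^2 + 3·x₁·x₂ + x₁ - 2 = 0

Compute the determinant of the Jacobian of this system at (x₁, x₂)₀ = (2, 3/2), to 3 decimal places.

J = [[4·x₁·x₂ - 4·x₁, 2·x₁^2 + 4·x₂ + 1], [5·x₂^2 + 3·x₂ + 1, 10·x₁·x₂ + 3·x₁]].
At the point, J = [[4.000, 15.000], [16.750, 36.000]].
det J = -107.250.

-107.250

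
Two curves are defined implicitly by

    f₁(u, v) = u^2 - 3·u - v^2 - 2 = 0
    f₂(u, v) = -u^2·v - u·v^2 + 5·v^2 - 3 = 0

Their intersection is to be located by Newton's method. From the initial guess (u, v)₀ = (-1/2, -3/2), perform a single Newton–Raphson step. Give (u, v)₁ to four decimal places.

(-0.6613, -0.8818)

At (-1/2, -3/2): F = (-2.5000, 9.7500).
Jacobian J = [[2·u - 3, -2·v], [-2·u·v - v^2, -u^2 - 2·u·v + 10·v]].
At the point, J = [[-4.0000, 3.0000], [-3.7500, -16.7500]] (det J = 78.2500).
Solving J·Δ = −F gives Δ = (-0.1613, 0.6182).
Then the next iterate is (u, v)₁ = (-0.6613, -0.8818).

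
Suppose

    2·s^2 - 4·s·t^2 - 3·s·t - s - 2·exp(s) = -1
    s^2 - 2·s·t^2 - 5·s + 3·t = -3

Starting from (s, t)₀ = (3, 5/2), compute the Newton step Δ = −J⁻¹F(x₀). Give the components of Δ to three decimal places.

At (3, 5/2): F = (-121.67107, -33.000).
Jacobian J = [[4·s - 4·t^2 - 3·t - 2·exp(s) - 1, -8·s·t - 3·s], [2·s - 2·t^2 - 5, -4·s·t + 3]].
At the point, J = [[-61.67107, -69.000], [-11.500, -27.000]] (det J = 871.61899).
Solving J·Δ = −F gives Δ = (-1.157, -0.730).

(-1.157, -0.730)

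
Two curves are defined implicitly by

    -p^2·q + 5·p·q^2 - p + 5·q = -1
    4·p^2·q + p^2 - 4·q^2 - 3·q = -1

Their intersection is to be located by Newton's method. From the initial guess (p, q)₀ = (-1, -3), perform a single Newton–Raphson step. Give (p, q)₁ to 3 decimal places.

(-0.421, -2.030)

At (-1, -3): F = (-55.000, -37.000).
Jacobian J = [[-2·p·q + 5·q^2 - 1, -p^2 + 10·p·q + 5], [8·p·q + 2·p, 4·p^2 - 8·q - 3]].
At the point, J = [[38.000, 34.000], [22.000, 25.000]] (det J = 202.000).
Solving J·Δ = −F gives Δ = (0.579, 0.970).
Then the next iterate is (p, q)₁ = (-0.421, -2.030).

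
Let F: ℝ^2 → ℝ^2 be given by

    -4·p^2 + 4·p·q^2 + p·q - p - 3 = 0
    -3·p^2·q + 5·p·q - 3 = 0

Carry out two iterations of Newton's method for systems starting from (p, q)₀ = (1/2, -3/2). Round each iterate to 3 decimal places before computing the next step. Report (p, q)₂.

At (1/2, -3/2): F = (-0.750, -5.625).
Jacobian J = [[-8·p + 4·q^2 + q - 1, 8·p·q + p], [-6·p·q + 5·q, -3·p^2 + 5·p]].
At the point, J = [[2.500, -5.500], [-3.000, 1.750]] (det J = -12.125).
Solving J·Δ = −F gives Δ = (-2.660, -1.345).
Then the next iterate is (p, q)₁ = (-2.160, -2.845).
Round to (-2.160, -2.845) and repeat: F = (-83.28958, 67.54690), J = [[45.81110, 47.00160], [-51.09620, -24.79680]].
Δ = (0.877, 0.918), so (p, q)₂ = (-1.283, -1.927).

(-1.283, -1.927)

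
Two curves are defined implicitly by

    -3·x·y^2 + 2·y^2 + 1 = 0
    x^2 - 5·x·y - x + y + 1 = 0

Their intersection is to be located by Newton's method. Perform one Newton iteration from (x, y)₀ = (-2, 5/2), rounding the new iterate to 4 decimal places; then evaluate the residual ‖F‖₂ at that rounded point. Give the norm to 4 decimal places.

At (-2, 5/2): F = (51.0000, 34.5000).
Jacobian J = [[-3·y^2, -6·x·y + 4·y], [2·x - 5·y - 1, -5·x + 1]].
At the point, J = [[-18.7500, 40.0000], [-17.5000, 11.0000]] (det J = 493.7500).
Solving J·Δ = −F gives Δ = (1.6587, -0.4975).
Then the next iterate is (x, y)₁ = (-0.3413, 2.0025).
Re-evaluating at (-0.3413, 2.0025): F = (13.125858, 6.877552), so ‖F‖₂ = 14.8185.

14.8185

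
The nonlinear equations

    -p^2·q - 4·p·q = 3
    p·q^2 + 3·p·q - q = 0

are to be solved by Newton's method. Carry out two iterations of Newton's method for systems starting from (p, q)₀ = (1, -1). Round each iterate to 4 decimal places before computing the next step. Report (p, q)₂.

(0.5530, -1.1921)

At (1, -1): F = (2.0000, -1.0000).
Jacobian J = [[-2·p·q - 4·q, -p^2 - 4·p], [q^2 + 3·q, 2·p·q + 3·p - 1]].
At the point, J = [[6.0000, -5.0000], [-2.0000, 0.0000]] (det J = -10.0000).
Solving J·Δ = −F gives Δ = (-0.5000, -0.2000).
Then the next iterate is (p, q)₁ = (0.5000, -1.2000).
Round to (0.5000, -1.2000) and repeat: F = (-0.3000, 0.1200), J = [[6.0000, -2.2500], [-2.1600, -0.7000]].
Δ = (0.0530, 0.0079), so (p, q)₂ = (0.5530, -1.1921).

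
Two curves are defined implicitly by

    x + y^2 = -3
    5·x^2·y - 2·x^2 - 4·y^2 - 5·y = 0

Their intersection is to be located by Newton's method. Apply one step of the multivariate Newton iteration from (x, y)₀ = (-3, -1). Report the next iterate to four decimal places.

(-2.4242, -0.2121)

At (-3, -1): F = (1.0000, -62.0000).
Jacobian J = [[1, 2·y], [10·x·y - 4·x, 5·x^2 - 8·y - 5]].
At the point, J = [[1.0000, -2.0000], [42.0000, 48.0000]] (det J = 132.0000).
Solving J·Δ = −F gives Δ = (0.5758, 0.7879).
Then the next iterate is (x, y)₁ = (-2.4242, -0.2121).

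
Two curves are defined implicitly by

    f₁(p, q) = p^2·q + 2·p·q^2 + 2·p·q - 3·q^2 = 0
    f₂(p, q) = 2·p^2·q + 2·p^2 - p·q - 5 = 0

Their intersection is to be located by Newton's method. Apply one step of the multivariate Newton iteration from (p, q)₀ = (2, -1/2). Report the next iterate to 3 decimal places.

(1.516, -0.137)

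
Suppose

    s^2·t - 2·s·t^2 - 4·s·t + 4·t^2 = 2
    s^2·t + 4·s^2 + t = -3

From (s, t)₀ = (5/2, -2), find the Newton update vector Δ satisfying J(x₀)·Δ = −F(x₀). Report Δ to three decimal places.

At (5/2, -2): F = (1.500, 13.500).
Jacobian J = [[2·s·t - 2·t^2 - 4·t, s^2 - 4·s·t - 4·s + 8·t], [2·s·t + 8·s, s^2 + 1]].
At the point, J = [[-10.000, 0.250], [10.000, 7.250]] (det J = -75.000).
Solving J·Δ = −F gives Δ = (0.100, -2.000).

(0.100, -2.000)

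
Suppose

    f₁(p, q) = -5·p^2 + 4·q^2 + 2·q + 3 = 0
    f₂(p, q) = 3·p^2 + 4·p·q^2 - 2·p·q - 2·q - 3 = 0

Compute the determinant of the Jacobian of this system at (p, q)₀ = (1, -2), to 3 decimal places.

J = [[-10·p, 8·q + 2], [6·p + 4·q^2 - 2·q, 8·p·q - 2·p - 2]].
At the point, J = [[-10.000, -14.000], [26.000, -20.000]].
det J = 564.000.

564.000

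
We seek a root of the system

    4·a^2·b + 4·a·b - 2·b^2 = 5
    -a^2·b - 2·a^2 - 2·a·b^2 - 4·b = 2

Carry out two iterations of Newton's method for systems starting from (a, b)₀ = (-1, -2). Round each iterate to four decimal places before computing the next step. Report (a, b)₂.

(0.4939, -0.0584)

At (-1, -2): F = (-13.0000, 14.0000).
Jacobian J = [[8·a·b + 4·b, 4·a^2 + 4·a - 4·b], [-2·a·b - 4·a - 2·b^2, -a^2 - 4·a·b - 4]].
At the point, J = [[8.0000, 8.0000], [-8.0000, -13.0000]] (det J = -40.0000).
Solving J·Δ = −F gives Δ = (1.4250, 0.2000).
Then the next iterate is (a, b)₁ = (0.4250, -1.8000).
Round to (0.4250, -1.8000) and repeat: F = (-15.8405, 2.409875), J = [[-13.3200, 9.6225], [-6.6500, -1.120625]].
Δ = (0.0689, 1.7416), so (a, b)₂ = (0.4939, -0.0584).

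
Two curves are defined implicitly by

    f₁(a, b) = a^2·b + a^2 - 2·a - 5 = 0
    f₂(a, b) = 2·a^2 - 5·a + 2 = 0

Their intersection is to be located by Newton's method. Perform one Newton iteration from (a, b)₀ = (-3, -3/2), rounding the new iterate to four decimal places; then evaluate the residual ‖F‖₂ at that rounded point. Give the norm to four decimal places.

At (-3, -3/2): F = (-3.5000, 35.0000).
Jacobian J = [[2·a·b + 2·a - 2, a^2], [4·a - 5, 0]].
At the point, J = [[1.0000, 9.0000], [-17.0000, 0.0000]] (det J = 153.0000).
Solving J·Δ = −F gives Δ = (2.0588, 0.1601).
Then the next iterate is (a, b)₁ = (-0.9412, -1.3399).
Re-evaluating at (-0.9412, -1.3399): F = (-3.418703, 8.477715), so ‖F‖₂ = 9.1411.

9.1411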